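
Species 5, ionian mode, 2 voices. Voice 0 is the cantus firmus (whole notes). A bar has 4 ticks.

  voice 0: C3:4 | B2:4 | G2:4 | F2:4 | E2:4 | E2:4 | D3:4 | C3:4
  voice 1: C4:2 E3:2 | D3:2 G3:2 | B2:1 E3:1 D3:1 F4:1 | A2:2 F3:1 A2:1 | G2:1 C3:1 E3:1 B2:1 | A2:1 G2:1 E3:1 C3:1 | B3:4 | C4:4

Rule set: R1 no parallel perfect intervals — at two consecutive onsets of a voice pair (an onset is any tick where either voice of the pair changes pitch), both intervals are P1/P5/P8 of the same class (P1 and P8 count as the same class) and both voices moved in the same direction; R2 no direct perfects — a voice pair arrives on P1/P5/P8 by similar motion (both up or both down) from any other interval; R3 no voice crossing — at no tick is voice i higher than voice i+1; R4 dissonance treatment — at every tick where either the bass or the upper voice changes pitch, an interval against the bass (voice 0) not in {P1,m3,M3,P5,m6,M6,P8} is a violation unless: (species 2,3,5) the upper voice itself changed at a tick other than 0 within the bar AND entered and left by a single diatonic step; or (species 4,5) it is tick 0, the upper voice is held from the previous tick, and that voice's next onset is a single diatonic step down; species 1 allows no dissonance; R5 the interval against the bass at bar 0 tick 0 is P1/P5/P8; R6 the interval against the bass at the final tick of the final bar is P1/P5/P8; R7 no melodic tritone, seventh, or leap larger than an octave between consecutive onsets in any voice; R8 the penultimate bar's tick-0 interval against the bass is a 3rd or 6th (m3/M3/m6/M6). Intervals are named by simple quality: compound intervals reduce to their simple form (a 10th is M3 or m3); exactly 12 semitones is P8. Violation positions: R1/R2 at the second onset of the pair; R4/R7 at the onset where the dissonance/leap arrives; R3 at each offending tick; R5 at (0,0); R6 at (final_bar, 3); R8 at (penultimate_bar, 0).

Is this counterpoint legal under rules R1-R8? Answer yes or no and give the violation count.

No (6 violations)

bar 0: v0=C3 v1=C4 (P8)
bar 1: v0=B2 v1=D3 (m3)
bar 2: v0=G2 v1=B2 (M3)
bar 3: v0=F2 v1=A2 (M3)
bar 4: v0=E2 v1=G2 (m3)
bar 5: v0=E2 v1=A2 (P4)
bar 6: v0=D3 v1=B3 (M6)
bar 7: v0=C3 v1=C4 (P8)
  R4 @ bar2.3: G2/F4 m7 untreated
  R7 @ bar2.3: D3->F4 leap 15st
  R7 @ bar3.0: F4->A2 leap 20st
  R4 @ bar5.0: E2/A2 P4 untreated
  R7 @ bar6.0: E2->D3 leap 10st
  R7 @ bar6.0: C3->B3 leap 11st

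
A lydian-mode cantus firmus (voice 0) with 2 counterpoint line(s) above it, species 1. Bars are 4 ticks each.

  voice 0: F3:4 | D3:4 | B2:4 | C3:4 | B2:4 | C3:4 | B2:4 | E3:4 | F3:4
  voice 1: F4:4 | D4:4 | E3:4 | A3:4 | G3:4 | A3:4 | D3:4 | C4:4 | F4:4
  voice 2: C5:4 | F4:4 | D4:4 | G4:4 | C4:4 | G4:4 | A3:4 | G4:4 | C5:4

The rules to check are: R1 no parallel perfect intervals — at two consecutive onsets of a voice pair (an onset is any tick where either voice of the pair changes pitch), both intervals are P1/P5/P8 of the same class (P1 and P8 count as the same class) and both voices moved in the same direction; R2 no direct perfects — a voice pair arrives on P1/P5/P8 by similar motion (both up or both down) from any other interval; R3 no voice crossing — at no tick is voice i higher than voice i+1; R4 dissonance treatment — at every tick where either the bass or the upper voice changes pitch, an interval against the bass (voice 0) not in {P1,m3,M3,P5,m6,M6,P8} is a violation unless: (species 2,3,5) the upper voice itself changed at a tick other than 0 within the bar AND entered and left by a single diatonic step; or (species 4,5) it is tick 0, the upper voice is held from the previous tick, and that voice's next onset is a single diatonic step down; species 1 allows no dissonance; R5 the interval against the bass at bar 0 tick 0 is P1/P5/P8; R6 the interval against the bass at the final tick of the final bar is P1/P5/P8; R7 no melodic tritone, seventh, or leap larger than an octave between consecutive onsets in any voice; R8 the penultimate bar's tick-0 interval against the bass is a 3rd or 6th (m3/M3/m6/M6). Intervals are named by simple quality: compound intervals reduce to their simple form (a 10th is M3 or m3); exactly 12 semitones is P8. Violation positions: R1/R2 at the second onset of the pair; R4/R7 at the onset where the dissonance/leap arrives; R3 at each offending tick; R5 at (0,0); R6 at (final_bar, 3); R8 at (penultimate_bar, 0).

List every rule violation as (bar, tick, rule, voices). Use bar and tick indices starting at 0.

bar 0: v0=F3 v1=F4 v2=C5 downbeat P5
bar 1: v0=D3 v1=D4 v2=F4 downbeat m3
bar 2: v0=B2 v1=E3 v2=D4 downbeat m3
bar 3: v0=C3 v1=A3 v2=G4 downbeat P5
bar 4: v0=B2 v1=G3 v2=C4 downbeat m2
bar 5: v0=C3 v1=A3 v2=G4 downbeat P5
bar 6: v0=B2 v1=D3 v2=A3 downbeat m7
bar 7: v0=E3 v1=C4 v2=G4 downbeat m3
bar 8: v0=F3 v1=F4 v2=C5 downbeat P5
  -> R1 @ bar 1 tick 0 v(0, 1): F3/F4 P8 -> D3/D4 P8 similar
  -> R4 @ bar 2 tick 0 v(0, 1): B2/E3 P4 untreated
  -> R7 @ bar 2 tick 0 v(1,): D4->E3 leap 10st
  -> R2 @ bar 3 tick 0 v(0, 2): B2/D4 m3 -> C3/G4 P5 similar
  -> R4 @ bar 4 tick 0 v(0, 2): B2/C4 m2 untreated
  -> R2 @ bar 5 tick 0 v(0, 2): B2/C4 m2 -> C3/G4 P5 similar
  -> R2 @ bar 6 tick 0 v(1, 2): A3/G4 m7 -> D3/A3 P5 similar
  -> R4 @ bar 6 tick 0 v(0, 2): B2/A3 m7 untreated
  -> R7 @ bar 6 tick 0 v(2,): G4->A3 leap 10st
  -> R1 @ bar 7 tick 0 v(1, 2): D3/A3 P5 -> C4/G4 P5 similar
  -> R7 @ bar 7 tick 0 v(1,): D3->C4 leap 10st
  -> R7 @ bar 7 tick 0 v(2,): A3->G4 leap 10st
  -> R1 @ bar 8 tick 0 v(1, 2): C4/G4 P5 -> F4/C5 P5 similar
  -> R2 @ bar 8 tick 0 v(0, 1): E3/C4 m6 -> F3/F4 P8 similar
  -> R2 @ bar 8 tick 0 v(0, 2): E3/G4 m3 -> F3/C5 P5 similar

(1, 0, R1, (0, 1))
(2, 0, R4, (0, 1))
(2, 0, R7, (1,))
(3, 0, R2, (0, 2))
(4, 0, R4, (0, 2))
(5, 0, R2, (0, 2))
(6, 0, R2, (1, 2))
(6, 0, R4, (0, 2))
(6, 0, R7, (2,))
(7, 0, R1, (1, 2))
(7, 0, R7, (1,))
(7, 0, R7, (2,))
(8, 0, R1, (1, 2))
(8, 0, R2, (0, 1))
(8, 0, R2, (0, 2))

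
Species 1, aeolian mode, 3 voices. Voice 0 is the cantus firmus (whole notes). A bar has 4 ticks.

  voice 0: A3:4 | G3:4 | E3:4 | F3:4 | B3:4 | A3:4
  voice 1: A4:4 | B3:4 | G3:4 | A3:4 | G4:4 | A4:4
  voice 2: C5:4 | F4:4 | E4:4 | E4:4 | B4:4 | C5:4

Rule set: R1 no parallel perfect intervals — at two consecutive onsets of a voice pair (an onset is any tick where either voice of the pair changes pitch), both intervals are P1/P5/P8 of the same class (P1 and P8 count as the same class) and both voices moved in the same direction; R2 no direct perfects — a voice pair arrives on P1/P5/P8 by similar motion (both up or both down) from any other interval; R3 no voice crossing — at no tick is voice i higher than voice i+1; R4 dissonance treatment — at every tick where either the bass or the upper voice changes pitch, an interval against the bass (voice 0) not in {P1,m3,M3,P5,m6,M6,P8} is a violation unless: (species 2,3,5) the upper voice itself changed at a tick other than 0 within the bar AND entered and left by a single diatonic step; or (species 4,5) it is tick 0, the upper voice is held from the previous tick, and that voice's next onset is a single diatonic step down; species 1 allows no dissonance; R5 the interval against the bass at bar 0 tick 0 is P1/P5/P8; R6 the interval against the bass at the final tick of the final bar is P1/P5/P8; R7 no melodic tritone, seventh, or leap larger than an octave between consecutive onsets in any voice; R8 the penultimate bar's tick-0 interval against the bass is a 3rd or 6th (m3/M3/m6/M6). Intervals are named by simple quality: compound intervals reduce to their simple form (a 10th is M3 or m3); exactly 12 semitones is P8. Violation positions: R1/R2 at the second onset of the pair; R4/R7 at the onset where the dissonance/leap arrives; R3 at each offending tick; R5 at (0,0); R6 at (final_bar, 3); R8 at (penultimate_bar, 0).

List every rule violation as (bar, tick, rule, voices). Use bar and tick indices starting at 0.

bar 0: v0=A3 v1=A4 v2=C5 downbeat m3
bar 1: v0=G3 v1=B3 v2=F4 downbeat m7
bar 2: v0=E3 v1=G3 v2=E4 downbeat P8
bar 3: v0=F3 v1=A3 v2=E4 downbeat M7
bar 4: v0=B3 v1=G4 v2=B4 downbeat P8
bar 5: v0=A3 v1=A4 v2=C5 downbeat m3
  -> R5 @ bar 0 tick 0 v(0, 2): opens on m3
  -> R4 @ bar 1 tick 0 v(0, 2): G3/F4 m7 untreated
  -> R7 @ bar 1 tick 0 v(1,): A4->B3 leap 10st
  -> R2 @ bar 2 tick 0 v(0, 2): G3/F4 m7 -> E3/E4 P8 similar
  -> R4 @ bar 3 tick 0 v(0, 2): F3/E4 M7 untreated
  -> R2 @ bar 4 tick 0 v(0, 2): F3/E4 M7 -> B3/B4 P8 similar
  -> R7 @ bar 4 tick 0 v(0,): F3->B3 leap 6st
  -> R7 @ bar 4 tick 0 v(1,): A3->G4 leap 10st
  -> R8 @ bar 4 tick 0 v(0, 2): penult P8 not 3rd/6th
  -> R6 @ bar 5 tick 3 v(0, 2): closes on m3

(0, 0, R5, (0, 2))
(1, 0, R4, (0, 2))
(1, 0, R7, (1,))
(2, 0, R2, (0, 2))
(3, 0, R4, (0, 2))
(4, 0, R2, (0, 2))
(4, 0, R7, (0,))
(4, 0, R7, (1,))
(4, 0, R8, (0, 2))
(5, 3, R6, (0, 2))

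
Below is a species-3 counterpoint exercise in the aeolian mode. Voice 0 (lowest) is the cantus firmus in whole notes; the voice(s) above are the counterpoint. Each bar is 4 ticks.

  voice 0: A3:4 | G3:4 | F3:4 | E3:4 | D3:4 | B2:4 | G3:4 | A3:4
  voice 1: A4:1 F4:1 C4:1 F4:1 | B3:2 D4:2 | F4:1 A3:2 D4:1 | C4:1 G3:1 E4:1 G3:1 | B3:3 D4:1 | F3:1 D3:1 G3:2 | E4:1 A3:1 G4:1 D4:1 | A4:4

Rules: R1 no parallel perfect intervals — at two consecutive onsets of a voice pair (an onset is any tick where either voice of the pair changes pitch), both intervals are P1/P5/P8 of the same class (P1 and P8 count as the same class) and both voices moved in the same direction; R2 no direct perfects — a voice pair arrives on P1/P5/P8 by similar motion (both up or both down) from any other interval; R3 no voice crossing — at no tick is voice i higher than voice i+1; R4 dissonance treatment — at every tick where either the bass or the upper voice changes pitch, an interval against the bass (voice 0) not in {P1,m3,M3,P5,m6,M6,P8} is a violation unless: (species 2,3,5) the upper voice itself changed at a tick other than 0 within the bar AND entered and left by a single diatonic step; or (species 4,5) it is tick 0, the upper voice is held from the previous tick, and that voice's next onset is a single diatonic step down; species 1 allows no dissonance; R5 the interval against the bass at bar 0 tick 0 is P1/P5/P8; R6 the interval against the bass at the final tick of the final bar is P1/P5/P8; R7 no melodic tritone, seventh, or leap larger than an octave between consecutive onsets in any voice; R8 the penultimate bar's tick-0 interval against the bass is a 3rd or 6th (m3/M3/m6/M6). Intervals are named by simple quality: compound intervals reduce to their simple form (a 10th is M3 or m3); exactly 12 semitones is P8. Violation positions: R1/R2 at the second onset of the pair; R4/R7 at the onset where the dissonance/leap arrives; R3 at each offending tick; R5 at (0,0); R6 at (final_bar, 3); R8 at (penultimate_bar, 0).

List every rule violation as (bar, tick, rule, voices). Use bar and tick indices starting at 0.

(1, 0, R7, (1,))
(5, 0, R4, (0, 1))
(6, 1, R4, (0, 1))
(6, 2, R7, (1,))
(7, 0, R2, (0, 1))

bar 0: v0=A3 v1=A4 downbeat P8
bar 1: v0=G3 v1=B3 downbeat M3
bar 2: v0=F3 v1=F4 downbeat P8
bar 3: v0=E3 v1=C4 downbeat m6
bar 4: v0=D3 v1=B3 downbeat M6
bar 5: v0=B2 v1=F3 downbeat TT
bar 6: v0=G3 v1=E4 downbeat M6
bar 7: v0=A3 v1=A4 downbeat P8
  -> R7 @ bar 1 tick 0 v(1,): F4->B3 leap 6st
  -> R4 @ bar 5 tick 0 v(0, 1): B2/F3 TT untreated
  -> R4 @ bar 6 tick 1 v(0, 1): G3/A3 M2 untreated
  -> R7 @ bar 6 tick 2 v(1,): A3->G4 leap 10st
  -> R2 @ bar 7 tick 0 v(0, 1): G3/D4 P5 -> A3/A4 P8 similar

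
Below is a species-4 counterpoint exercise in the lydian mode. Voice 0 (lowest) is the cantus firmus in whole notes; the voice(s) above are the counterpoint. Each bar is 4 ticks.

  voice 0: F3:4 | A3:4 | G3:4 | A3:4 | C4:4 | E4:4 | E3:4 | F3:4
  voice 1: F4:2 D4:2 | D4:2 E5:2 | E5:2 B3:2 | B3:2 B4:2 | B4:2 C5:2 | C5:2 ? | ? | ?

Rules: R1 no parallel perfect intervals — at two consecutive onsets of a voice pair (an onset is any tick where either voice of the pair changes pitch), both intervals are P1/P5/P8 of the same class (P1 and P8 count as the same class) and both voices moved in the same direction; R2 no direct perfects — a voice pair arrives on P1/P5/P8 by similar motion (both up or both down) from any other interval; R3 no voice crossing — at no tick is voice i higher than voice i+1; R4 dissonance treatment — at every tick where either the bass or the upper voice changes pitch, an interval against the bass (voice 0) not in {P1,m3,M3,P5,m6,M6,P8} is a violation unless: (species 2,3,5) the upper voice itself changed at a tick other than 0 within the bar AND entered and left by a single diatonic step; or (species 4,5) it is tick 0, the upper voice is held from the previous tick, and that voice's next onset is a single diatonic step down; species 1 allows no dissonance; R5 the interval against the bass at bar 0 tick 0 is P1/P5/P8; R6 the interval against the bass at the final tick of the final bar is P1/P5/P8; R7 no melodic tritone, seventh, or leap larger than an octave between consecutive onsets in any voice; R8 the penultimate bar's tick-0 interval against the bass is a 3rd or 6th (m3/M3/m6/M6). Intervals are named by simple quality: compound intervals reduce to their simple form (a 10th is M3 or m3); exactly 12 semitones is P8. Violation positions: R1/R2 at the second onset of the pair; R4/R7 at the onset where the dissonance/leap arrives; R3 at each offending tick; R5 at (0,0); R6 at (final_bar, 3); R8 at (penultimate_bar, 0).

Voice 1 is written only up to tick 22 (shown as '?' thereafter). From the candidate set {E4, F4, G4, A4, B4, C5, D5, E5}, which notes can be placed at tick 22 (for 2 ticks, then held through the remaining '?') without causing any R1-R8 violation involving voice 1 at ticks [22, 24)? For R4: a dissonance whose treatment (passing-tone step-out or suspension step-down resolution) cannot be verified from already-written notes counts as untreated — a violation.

{B4, C5, E4, E5, G4}

E4: legal
F4: violates R4
G4: legal
A4: violates R4
B4: legal
C5: legal
D5: violates R4
E5: legal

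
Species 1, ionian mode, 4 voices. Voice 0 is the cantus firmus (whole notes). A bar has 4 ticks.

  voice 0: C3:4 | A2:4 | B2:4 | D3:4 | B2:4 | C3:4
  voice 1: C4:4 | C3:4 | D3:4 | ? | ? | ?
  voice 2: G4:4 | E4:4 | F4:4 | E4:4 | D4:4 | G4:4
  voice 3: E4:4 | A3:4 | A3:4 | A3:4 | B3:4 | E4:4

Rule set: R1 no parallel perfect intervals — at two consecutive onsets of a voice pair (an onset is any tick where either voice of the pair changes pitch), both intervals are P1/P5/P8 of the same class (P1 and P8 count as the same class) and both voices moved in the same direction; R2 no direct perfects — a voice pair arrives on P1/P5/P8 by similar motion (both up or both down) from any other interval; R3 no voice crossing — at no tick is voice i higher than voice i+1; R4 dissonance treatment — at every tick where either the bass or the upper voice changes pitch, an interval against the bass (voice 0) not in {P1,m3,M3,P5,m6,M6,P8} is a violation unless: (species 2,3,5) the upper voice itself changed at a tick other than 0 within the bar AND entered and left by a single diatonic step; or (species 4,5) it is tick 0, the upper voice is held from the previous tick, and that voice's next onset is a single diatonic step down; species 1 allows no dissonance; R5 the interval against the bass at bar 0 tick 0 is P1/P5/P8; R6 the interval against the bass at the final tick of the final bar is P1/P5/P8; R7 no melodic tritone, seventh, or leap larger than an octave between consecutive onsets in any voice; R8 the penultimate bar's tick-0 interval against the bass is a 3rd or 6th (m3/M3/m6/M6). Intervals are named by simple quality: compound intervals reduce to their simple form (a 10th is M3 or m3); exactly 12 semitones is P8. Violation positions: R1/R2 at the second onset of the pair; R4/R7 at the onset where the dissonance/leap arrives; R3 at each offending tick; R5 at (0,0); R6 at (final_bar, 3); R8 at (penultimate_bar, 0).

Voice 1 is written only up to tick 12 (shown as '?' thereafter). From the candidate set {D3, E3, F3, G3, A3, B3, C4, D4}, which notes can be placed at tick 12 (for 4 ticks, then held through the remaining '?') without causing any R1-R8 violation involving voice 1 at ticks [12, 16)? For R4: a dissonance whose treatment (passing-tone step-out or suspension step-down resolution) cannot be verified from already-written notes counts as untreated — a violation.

D3: legal
E3: violates R4
F3: legal
G3: violates R4
A3: violates R2
B3: legal
C4: violates R4,R7
D4: violates R2

{B3, D3, F3}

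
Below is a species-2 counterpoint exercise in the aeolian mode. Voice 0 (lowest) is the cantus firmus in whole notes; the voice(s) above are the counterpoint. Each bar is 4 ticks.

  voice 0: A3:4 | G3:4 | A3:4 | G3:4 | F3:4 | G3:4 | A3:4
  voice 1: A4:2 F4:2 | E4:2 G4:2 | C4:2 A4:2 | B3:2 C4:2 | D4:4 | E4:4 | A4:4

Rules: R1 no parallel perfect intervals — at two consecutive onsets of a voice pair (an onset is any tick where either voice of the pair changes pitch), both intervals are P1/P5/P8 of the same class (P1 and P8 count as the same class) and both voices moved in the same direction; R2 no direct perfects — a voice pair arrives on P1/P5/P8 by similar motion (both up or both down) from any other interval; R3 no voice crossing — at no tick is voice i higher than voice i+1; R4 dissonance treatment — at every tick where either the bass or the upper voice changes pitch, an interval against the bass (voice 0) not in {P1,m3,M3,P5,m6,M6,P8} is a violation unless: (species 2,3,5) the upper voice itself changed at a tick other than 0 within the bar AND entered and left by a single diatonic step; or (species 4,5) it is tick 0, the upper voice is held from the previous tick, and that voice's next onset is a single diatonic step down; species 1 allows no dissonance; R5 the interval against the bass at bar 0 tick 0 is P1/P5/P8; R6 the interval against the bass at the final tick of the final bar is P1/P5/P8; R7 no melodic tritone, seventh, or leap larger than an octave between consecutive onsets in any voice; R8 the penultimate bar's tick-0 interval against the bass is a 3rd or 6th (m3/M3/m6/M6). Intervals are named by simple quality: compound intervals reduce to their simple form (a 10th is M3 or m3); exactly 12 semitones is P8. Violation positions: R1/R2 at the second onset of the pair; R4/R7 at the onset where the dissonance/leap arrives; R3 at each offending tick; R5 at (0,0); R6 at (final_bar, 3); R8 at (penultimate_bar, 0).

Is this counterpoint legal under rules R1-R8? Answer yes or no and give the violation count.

No (2 violations)

bar 0: v0=A3 v1=A4 (P8)
bar 1: v0=G3 v1=E4 (M6)
bar 2: v0=A3 v1=C4 (m3)
bar 3: v0=G3 v1=B3 (M3)
bar 4: v0=F3 v1=D4 (M6)
bar 5: v0=G3 v1=E4 (M6)
bar 6: v0=A3 v1=A4 (P8)
  R7 @ bar3.0: A4->B3 leap 10st
  R2 @ bar6.0: G3/E4 M6 -> A3/A4 P8 similar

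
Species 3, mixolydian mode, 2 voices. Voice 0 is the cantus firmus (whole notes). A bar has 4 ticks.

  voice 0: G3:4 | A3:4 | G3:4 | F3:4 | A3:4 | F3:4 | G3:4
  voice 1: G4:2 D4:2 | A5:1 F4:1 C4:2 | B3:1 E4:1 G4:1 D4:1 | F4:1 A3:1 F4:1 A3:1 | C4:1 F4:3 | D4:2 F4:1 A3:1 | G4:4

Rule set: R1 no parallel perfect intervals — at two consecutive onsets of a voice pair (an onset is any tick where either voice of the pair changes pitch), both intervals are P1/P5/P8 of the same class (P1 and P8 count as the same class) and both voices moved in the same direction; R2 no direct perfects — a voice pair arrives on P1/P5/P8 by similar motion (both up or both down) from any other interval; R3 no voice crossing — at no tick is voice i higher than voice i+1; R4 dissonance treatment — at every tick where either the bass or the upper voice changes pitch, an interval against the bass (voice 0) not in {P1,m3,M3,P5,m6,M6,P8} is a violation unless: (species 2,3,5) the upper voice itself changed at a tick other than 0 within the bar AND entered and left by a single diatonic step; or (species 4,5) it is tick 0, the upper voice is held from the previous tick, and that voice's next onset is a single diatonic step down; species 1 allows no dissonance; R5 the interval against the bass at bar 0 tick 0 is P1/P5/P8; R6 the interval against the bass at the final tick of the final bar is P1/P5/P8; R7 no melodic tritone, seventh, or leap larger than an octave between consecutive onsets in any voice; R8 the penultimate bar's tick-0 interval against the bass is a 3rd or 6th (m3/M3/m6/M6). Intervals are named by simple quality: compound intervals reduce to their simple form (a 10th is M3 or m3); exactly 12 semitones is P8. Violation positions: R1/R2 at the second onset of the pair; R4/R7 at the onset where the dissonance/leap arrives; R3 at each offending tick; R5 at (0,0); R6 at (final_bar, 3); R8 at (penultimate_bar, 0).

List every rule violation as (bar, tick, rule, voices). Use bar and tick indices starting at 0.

(1, 0, R2, (0, 1))
(1, 0, R7, (1,))
(1, 1, R7, (1,))
(6, 0, R2, (0, 1))
(6, 0, R7, (1,))

bar 0: v0=G3 v1=G4 downbeat P8
bar 1: v0=A3 v1=A5 downbeat P1
bar 2: v0=G3 v1=B3 downbeat M3
bar 3: v0=F3 v1=F4 downbeat P8
bar 4: v0=A3 v1=C4 downbeat m3
bar 5: v0=F3 v1=D4 downbeat M6
bar 6: v0=G3 v1=G4 downbeat P8
  -> R2 @ bar 1 tick 0 v(0, 1): G3/D4 P5 -> A3/A5 P1 similar
  -> R7 @ bar 1 tick 0 v(1,): D4->A5 leap 19st
  -> R7 @ bar 1 tick 1 v(1,): A5->F4 leap 16st
  -> R2 @ bar 6 tick 0 v(0, 1): F3/A3 M3 -> G3/G4 P8 similar
  -> R7 @ bar 6 tick 0 v(1,): A3->G4 leap 10st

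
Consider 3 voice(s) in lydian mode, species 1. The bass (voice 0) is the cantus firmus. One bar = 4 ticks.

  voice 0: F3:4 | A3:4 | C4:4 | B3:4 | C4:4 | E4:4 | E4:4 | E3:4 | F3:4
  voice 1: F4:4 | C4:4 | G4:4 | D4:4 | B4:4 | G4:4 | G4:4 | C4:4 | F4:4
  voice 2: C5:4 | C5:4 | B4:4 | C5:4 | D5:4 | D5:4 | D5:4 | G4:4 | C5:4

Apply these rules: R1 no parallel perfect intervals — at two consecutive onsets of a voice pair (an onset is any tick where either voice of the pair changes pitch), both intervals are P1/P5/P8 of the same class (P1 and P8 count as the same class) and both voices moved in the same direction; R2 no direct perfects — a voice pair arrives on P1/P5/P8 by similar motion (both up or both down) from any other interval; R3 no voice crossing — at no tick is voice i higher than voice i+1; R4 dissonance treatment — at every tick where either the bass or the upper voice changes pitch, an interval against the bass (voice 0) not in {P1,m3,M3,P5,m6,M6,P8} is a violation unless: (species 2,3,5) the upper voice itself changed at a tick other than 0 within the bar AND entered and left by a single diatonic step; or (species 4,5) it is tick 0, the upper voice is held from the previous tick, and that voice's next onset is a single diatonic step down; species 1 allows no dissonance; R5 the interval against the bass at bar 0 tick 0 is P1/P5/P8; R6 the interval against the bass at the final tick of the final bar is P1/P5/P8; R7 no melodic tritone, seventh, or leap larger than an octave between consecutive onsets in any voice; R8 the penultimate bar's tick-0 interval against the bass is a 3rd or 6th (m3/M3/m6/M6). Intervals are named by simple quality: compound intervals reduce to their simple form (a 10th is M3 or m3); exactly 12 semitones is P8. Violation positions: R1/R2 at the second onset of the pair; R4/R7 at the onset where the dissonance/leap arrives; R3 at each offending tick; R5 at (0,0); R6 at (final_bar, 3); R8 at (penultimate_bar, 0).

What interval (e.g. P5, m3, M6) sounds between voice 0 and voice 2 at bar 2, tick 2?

voice 0=C4 voice 2=B4 -> M7

M7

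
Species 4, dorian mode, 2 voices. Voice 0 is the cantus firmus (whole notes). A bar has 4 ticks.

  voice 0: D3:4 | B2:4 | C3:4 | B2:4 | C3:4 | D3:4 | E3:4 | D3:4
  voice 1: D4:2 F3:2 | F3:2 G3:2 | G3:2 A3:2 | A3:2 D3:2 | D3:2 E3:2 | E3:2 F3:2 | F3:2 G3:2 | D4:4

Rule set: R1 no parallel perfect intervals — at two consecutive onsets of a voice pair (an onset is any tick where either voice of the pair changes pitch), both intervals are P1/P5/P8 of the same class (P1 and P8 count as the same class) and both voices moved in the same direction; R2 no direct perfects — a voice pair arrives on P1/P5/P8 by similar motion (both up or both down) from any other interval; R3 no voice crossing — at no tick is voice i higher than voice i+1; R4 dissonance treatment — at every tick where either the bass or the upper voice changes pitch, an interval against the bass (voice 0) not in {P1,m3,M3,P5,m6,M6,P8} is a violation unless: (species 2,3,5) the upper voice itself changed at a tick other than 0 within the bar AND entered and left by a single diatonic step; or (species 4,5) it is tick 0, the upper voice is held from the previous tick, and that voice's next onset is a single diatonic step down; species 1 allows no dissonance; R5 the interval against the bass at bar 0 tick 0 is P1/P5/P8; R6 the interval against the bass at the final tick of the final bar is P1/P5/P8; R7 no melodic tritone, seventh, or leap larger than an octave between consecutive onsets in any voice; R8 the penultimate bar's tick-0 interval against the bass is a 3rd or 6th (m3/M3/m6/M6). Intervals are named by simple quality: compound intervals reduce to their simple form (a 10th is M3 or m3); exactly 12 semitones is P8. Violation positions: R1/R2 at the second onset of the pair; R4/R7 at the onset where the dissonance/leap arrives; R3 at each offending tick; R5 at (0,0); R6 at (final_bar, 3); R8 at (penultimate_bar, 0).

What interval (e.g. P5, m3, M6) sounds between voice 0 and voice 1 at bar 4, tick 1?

voice 0=C3 voice 1=D3 -> M2

M2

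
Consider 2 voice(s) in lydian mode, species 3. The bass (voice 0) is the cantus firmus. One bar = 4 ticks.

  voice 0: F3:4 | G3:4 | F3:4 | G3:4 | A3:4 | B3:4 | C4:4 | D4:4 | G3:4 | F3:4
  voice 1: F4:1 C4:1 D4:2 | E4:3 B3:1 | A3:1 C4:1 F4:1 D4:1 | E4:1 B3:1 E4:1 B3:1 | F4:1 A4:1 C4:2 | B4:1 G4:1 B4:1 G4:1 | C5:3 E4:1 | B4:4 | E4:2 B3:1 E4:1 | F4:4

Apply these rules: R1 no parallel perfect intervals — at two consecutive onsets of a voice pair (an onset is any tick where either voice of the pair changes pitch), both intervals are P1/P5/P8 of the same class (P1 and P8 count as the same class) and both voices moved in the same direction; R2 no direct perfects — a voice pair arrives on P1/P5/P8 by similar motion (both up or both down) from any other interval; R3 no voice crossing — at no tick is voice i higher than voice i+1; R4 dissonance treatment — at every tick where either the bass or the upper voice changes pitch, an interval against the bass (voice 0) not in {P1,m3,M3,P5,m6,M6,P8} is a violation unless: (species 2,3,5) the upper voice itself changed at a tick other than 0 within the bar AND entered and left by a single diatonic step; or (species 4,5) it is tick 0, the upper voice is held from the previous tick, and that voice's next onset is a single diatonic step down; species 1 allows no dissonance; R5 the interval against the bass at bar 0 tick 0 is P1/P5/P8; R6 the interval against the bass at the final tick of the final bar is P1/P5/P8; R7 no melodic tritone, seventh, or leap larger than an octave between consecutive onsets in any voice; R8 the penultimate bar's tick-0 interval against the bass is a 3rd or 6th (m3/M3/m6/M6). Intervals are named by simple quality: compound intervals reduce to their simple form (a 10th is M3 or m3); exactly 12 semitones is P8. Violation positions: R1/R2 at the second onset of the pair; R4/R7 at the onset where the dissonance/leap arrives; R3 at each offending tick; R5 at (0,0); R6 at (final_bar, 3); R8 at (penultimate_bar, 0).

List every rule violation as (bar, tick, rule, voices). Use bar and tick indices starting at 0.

bar 0: v0=F3 v1=F4 downbeat P8
bar 1: v0=G3 v1=E4 downbeat M6
bar 2: v0=F3 v1=A3 downbeat M3
bar 3: v0=G3 v1=E4 downbeat M6
bar 4: v0=A3 v1=F4 downbeat m6
bar 5: v0=B3 v1=B4 downbeat P8
bar 6: v0=C4 v1=C5 downbeat P8
bar 7: v0=D4 v1=B4 downbeat M6
bar 8: v0=G3 v1=E4 downbeat M6
bar 9: v0=F3 v1=F4 downbeat P8
  -> R7 @ bar 4 tick 0 v(1,): B3->F4 leap 6st
  -> R2 @ bar 5 tick 0 v(0, 1): A3/C4 m3 -> B3/B4 P8 similar
  -> R7 @ bar 5 tick 0 v(1,): C4->B4 leap 11st
  -> R2 @ bar 6 tick 0 v(0, 1): B3/G4 m6 -> C4/C5 P8 similar

(4, 0, R7, (1,))
(5, 0, R2, (0, 1))
(5, 0, R7, (1,))
(6, 0, R2, (0, 1))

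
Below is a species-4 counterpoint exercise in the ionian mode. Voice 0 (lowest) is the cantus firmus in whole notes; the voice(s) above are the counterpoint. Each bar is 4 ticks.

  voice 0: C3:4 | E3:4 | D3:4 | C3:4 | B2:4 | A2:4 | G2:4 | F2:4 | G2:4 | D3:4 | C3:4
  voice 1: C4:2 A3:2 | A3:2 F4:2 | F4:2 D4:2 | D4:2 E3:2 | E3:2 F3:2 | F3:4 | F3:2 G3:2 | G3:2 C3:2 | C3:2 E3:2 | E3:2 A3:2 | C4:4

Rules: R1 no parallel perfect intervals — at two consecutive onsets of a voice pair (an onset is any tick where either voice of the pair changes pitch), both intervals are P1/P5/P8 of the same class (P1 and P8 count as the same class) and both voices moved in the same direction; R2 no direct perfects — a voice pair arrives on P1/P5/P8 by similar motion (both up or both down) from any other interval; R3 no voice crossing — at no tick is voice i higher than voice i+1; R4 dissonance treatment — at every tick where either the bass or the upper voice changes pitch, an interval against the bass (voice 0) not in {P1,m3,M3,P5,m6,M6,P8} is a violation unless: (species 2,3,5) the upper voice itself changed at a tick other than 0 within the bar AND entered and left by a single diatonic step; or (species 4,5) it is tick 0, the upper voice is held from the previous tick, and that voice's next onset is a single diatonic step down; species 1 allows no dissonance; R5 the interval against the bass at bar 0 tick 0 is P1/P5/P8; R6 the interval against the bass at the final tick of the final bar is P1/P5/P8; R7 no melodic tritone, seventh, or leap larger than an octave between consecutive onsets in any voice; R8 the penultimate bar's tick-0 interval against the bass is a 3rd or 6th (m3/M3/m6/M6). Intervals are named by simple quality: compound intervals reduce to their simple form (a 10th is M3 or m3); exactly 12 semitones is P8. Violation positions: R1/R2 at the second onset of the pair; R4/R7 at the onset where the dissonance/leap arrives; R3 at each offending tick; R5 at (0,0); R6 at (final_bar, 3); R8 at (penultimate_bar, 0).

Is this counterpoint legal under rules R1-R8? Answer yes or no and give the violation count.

bar 0: v0=C3 v1=C4 (P8)
bar 1: v0=E3 v1=A3 (P4)
bar 2: v0=D3 v1=F4 (m3)
bar 3: v0=C3 v1=D4 (M2)
bar 4: v0=B2 v1=E3 (P4)
bar 5: v0=A2 v1=F3 (m6)
bar 6: v0=G2 v1=F3 (m7)
bar 7: v0=F2 v1=G3 (M2)
bar 8: v0=G2 v1=C3 (P4)
bar 9: v0=D3 v1=E3 (M2)
bar 10: v0=C3 v1=C4 (P8)
  R4 @ bar1.0: E3/A3 P4 untreated
  R4 @ bar1.2: E3/F4 m2 untreated
  R4 @ bar3.0: C3/D4 M2 untreated
  R7 @ bar3.2: D4->E3 leap 10st
  R4 @ bar4.0: B2/E3 P4 untreated
  R4 @ bar4.2: B2/F3 TT untreated
  R4 @ bar6.0: G2/F3 m7 untreated
  R4 @ bar7.0: F2/G3 M2 untreated
  R4 @ bar8.0: G2/C3 P4 untreated
  R4 @ bar9.0: D3/E3 M2 untreated
  R8 @ bar9.0: penult M2 not 3rd/6th

No (11 violations)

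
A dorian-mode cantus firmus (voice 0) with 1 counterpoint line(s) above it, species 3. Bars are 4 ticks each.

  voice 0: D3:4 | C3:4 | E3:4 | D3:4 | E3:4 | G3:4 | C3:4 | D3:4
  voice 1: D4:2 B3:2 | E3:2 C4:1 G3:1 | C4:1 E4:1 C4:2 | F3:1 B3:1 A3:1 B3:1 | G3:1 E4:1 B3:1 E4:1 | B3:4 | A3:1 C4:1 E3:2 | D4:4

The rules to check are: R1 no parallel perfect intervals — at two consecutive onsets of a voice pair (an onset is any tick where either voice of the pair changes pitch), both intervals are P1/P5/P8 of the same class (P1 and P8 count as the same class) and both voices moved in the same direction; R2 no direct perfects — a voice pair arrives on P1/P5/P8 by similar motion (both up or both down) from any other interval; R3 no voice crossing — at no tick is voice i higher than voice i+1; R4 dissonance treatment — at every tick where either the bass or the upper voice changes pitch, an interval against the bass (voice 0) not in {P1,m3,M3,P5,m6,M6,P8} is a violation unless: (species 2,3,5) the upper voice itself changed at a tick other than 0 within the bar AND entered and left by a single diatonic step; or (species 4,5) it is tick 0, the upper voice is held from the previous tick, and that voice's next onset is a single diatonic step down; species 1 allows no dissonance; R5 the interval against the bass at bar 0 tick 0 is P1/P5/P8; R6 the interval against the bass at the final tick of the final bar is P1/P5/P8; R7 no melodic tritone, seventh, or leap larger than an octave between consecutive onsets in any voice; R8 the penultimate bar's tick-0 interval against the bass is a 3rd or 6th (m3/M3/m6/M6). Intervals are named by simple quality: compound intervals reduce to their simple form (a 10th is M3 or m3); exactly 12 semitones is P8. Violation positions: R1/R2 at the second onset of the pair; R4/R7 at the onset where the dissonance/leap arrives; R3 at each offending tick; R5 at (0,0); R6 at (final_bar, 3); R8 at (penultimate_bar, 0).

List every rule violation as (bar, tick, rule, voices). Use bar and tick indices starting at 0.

(3, 1, R7, (1,))
(7, 0, R2, (0, 1))
(7, 0, R7, (1,))

bar 0: v0=D3 v1=D4 downbeat P8
bar 1: v0=C3 v1=E3 downbeat M3
bar 2: v0=E3 v1=C4 downbeat m6
bar 3: v0=D3 v1=F3 downbeat m3
bar 4: v0=E3 v1=G3 downbeat m3
bar 5: v0=G3 v1=B3 downbeat M3
bar 6: v0=C3 v1=A3 downbeat M6
bar 7: v0=D3 v1=D4 downbeat P8
  -> R7 @ bar 3 tick 1 v(1,): F3->B3 leap 6st
  -> R2 @ bar 7 tick 0 v(0, 1): C3/E3 M3 -> D3/D4 P8 similar
  -> R7 @ bar 7 tick 0 v(1,): E3->D4 leap 10st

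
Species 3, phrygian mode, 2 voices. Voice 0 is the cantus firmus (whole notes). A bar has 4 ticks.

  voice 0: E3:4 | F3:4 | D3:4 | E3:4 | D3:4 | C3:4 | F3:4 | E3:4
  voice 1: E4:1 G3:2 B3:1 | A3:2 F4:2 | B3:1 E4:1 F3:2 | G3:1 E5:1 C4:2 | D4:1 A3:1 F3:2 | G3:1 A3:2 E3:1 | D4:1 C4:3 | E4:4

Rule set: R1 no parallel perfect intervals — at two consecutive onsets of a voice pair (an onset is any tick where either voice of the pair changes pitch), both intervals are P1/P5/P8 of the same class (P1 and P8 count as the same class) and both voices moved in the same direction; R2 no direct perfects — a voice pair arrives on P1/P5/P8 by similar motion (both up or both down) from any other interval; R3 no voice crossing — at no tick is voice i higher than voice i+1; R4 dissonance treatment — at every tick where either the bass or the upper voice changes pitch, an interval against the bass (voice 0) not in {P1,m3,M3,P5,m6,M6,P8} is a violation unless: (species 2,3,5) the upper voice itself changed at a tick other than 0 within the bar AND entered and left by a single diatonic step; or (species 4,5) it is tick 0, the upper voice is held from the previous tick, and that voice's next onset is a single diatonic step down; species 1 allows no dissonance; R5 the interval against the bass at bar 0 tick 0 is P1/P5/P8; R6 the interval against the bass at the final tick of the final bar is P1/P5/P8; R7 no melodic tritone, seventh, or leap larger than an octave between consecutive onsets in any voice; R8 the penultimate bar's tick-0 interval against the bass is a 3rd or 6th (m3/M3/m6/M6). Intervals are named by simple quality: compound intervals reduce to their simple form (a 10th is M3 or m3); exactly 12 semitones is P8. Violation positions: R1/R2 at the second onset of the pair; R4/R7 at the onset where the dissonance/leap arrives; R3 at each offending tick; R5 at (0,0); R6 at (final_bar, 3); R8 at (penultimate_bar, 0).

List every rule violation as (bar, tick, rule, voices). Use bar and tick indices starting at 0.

bar 0: v0=E3 v1=E4 downbeat P8
bar 1: v0=F3 v1=A3 downbeat M3
bar 2: v0=D3 v1=B3 downbeat M6
bar 3: v0=E3 v1=G3 downbeat m3
bar 4: v0=D3 v1=D4 downbeat P8
bar 5: v0=C3 v1=G3 downbeat P5
bar 6: v0=F3 v1=D4 downbeat M6
bar 7: v0=E3 v1=E4 downbeat P8
  -> R7 @ bar 2 tick 0 v(1,): F4->B3 leap 6st
  -> R4 @ bar 2 tick 1 v(0, 1): D3/E4 M2 untreated
  -> R7 @ bar 2 tick 2 v(1,): E4->F3 leap 11st
  -> R7 @ bar 3 tick 1 v(1,): G3->E5 leap 21st
  -> R7 @ bar 3 tick 2 v(1,): E5->C4 leap 16st
  -> R7 @ bar 6 tick 0 v(1,): E3->D4 leap 10st

(2, 0, R7, (1,))
(2, 1, R4, (0, 1))
(2, 2, R7, (1,))
(3, 1, R7, (1,))
(3, 2, R7, (1,))
(6, 0, R7, (1,))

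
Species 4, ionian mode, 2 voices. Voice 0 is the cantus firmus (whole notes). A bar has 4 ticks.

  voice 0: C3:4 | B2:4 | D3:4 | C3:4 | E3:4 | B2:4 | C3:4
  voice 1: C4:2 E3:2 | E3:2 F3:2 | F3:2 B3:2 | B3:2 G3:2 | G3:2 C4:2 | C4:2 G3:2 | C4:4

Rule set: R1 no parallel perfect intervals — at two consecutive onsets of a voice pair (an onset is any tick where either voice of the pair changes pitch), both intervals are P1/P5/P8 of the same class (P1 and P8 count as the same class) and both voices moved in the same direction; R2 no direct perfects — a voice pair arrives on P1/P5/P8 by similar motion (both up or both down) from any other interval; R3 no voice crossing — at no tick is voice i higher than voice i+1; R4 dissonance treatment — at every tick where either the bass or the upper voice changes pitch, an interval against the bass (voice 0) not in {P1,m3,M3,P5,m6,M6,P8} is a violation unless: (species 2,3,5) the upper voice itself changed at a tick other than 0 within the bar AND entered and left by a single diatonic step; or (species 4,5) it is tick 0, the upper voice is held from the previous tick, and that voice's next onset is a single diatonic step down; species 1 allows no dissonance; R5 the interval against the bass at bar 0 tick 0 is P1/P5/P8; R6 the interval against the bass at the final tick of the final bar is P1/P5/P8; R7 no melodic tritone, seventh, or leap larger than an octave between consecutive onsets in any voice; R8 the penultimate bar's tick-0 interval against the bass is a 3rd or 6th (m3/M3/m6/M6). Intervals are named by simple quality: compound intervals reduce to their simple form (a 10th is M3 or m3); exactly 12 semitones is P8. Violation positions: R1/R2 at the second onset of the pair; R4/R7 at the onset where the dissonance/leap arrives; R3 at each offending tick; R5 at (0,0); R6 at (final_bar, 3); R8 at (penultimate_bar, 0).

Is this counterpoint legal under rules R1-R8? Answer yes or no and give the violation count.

No (7 violations)

bar 0: v0=C3 v1=C4 (P8)
bar 1: v0=B2 v1=E3 (P4)
bar 2: v0=D3 v1=F3 (m3)
bar 3: v0=C3 v1=B3 (M7)
bar 4: v0=E3 v1=G3 (m3)
bar 5: v0=B2 v1=C4 (m2)
bar 6: v0=C3 v1=C4 (P8)
  R4 @ bar1.0: B2/E3 P4 untreated
  R4 @ bar1.2: B2/F3 TT untreated
  R7 @ bar2.2: F3->B3 leap 6st
  R4 @ bar3.0: C3/B3 M7 untreated
  R4 @ bar5.0: B2/C4 m2 untreated
  R8 @ bar5.0: penult m2 not 3rd/6th
  R2 @ bar6.0: B2/G3 m6 -> C3/C4 P8 similar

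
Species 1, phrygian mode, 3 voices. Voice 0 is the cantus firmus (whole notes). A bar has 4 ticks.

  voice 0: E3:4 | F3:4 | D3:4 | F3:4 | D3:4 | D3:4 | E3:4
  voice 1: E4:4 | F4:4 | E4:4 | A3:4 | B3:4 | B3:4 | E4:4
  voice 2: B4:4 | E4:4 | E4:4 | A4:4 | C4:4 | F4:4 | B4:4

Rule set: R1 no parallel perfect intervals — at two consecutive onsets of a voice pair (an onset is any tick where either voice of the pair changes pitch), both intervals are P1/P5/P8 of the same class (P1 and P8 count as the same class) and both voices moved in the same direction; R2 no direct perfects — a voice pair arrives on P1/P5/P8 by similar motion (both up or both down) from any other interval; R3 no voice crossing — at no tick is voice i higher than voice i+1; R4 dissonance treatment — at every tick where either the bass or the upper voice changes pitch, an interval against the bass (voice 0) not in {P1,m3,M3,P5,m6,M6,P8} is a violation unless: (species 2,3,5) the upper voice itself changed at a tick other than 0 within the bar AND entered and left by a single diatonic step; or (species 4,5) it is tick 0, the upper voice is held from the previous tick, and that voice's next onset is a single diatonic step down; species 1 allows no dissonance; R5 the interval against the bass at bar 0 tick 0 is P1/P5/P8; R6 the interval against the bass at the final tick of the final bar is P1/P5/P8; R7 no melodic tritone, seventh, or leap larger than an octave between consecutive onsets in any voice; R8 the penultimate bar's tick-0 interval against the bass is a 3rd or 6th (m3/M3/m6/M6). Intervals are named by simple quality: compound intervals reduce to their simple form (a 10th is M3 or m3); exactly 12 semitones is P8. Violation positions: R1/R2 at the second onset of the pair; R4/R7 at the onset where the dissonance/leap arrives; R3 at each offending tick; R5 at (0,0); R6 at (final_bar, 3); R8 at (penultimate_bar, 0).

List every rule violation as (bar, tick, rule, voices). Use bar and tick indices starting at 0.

(1, 0, R1, (0, 1))
(1, 0, R3, (1, 2))
(1, 0, R4, (0, 2))
(1, 1, R3, (1, 2))
(1, 2, R3, (1, 2))
(1, 3, R3, (1, 2))
(2, 0, R4, (0, 1))
(2, 0, R4, (0, 2))
(4, 0, R4, (0, 2))
(6, 0, R2, (0, 1))
(6, 0, R2, (0, 2))
(6, 0, R2, (1, 2))
(6, 0, R7, (2,))

bar 0: v0=E3 v1=E4 v2=B4 downbeat P5
bar 1: v0=F3 v1=F4 v2=E4 downbeat M7
bar 2: v0=D3 v1=E4 v2=E4 downbeat M2
bar 3: v0=F3 v1=A3 v2=A4 downbeat M3
bar 4: v0=D3 v1=B3 v2=C4 downbeat m7
bar 5: v0=D3 v1=B3 v2=F4 downbeat m3
bar 6: v0=E3 v1=E4 v2=B4 downbeat P5
  -> R1 @ bar 1 tick 0 v(0, 1): E3/E4 P8 -> F3/F4 P8 similar
  -> R3 @ bar 1 tick 0 v(1, 2): F4 above E4
  -> R4 @ bar 1 tick 0 v(0, 2): F3/E4 M7 untreated
  -> R3 @ bar 1 tick 1 v(1, 2): F4 above E4
  -> R3 @ bar 1 tick 2 v(1, 2): F4 above E4
  -> R3 @ bar 1 tick 3 v(1, 2): F4 above E4
  -> R4 @ bar 2 tick 0 v(0, 1): D3/E4 M2 untreated
  -> R4 @ bar 2 tick 0 v(0, 2): D3/E4 M2 untreated
  -> R4 @ bar 4 tick 0 v(0, 2): D3/C4 m7 untreated
  -> R2 @ bar 6 tick 0 v(0, 1): D3/B3 M6 -> E3/E4 P8 similar
  -> R2 @ bar 6 tick 0 v(0, 2): D3/F4 m3 -> E3/B4 P5 similar
  -> R2 @ bar 6 tick 0 v(1, 2): B3/F4 TT -> E4/B4 P5 similar
  -> R7 @ bar 6 tick 0 v(2,): F4->B4 leap 6st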